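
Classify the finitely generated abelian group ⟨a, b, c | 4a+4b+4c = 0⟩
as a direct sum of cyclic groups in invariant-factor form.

rank_ℚ(R)=1; free=3−1=2
SNF(R) diag = [4] → torsion [4]

Answer: M ≅ ℤ^2 ⊕ ℤ/4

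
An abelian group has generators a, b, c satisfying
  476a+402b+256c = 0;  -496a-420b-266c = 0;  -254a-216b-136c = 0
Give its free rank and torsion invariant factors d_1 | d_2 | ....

Answer: M ≅ ℤ/2 ⊕ ℤ/6 ⊕ ℤ/18

Derivation:
rank_ℚ(R)=3; free=3−3=0
SNF(R) diag = [2, 6, 18] → torsion [2, 6, 18]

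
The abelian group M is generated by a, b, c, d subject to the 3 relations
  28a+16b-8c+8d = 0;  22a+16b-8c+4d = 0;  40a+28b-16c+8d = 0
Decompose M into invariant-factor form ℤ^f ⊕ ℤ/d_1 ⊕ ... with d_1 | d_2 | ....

rank_ℚ(R)=3; free=4−3=1
SNF(R) diag = [2, 4, 8] → torsion [2, 4, 8]

Answer: M ≅ ℤ^1 ⊕ ℤ/2 ⊕ ℤ/4 ⊕ ℤ/8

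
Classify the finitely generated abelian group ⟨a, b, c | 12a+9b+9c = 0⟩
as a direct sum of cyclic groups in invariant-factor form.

Answer: M ≅ ℤ^2 ⊕ ℤ/3

Derivation:
rank_ℚ(R)=1; free=3−1=2
SNF(R) diag = [3] → torsion [3]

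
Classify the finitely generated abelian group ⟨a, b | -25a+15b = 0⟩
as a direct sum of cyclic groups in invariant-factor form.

Answer: M ≅ ℤ^1 ⊕ ℤ/5

Derivation:
rank_ℚ(R)=1; free=2−1=1
SNF(R) diag = [5] → torsion [5]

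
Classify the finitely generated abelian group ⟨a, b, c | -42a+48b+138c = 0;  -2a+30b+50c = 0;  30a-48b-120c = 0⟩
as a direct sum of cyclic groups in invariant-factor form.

rank_ℚ(R)=3; free=3−3=0
SNF(R) diag = [2, 6, 6] → torsion [2, 6, 6]

Answer: M ≅ ℤ/2 ⊕ ℤ/6 ⊕ ℤ/6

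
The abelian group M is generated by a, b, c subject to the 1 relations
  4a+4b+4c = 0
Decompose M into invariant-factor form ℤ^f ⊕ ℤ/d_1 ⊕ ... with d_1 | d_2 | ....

Answer: M ≅ ℤ^2 ⊕ ℤ/4

Derivation:
rank_ℚ(R)=1; free=3−1=2
SNF(R) diag = [4] → torsion [4]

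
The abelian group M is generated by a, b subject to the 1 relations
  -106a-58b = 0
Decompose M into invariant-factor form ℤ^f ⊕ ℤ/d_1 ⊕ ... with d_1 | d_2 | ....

Answer: M ≅ ℤ^1 ⊕ ℤ/2

Derivation:
rank_ℚ(R)=1; free=2−1=1
SNF(R) diag = [2] → torsion [2]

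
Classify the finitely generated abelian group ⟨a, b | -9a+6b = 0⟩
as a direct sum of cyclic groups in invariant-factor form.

Answer: M ≅ ℤ^1 ⊕ ℤ/3

Derivation:
rank_ℚ(R)=1; free=2−1=1
SNF(R) diag = [3] → torsion [3]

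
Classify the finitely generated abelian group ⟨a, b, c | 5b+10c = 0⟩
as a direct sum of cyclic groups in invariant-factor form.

rank_ℚ(R)=1; free=3−1=2
SNF(R) diag = [5] → torsion [5]

Answer: M ≅ ℤ^2 ⊕ ℤ/5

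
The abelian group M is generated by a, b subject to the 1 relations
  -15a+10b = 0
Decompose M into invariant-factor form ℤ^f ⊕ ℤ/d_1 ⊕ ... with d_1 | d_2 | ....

rank_ℚ(R)=1; free=2−1=1
SNF(R) diag = [5] → torsion [5]

Answer: M ≅ ℤ^1 ⊕ ℤ/5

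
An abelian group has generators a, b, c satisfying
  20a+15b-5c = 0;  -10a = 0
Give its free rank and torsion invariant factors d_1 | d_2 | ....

Answer: M ≅ ℤ^1 ⊕ ℤ/5 ⊕ ℤ/10

Derivation:
rank_ℚ(R)=2; free=3−2=1
SNF(R) diag = [5, 10] → torsion [5, 10]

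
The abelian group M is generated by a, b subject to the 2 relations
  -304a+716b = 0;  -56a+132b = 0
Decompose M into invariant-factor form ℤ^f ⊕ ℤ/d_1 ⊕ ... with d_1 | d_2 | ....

rank_ℚ(R)=2; free=2−2=0
SNF(R) diag = [4, 8] → torsion [4, 8]

Answer: M ≅ ℤ/4 ⊕ ℤ/8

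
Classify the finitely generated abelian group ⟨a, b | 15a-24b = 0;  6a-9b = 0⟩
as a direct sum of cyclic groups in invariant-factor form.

rank_ℚ(R)=2; free=2−2=0
SNF(R) diag = [3, 3] → torsion [3, 3]

Answer: M ≅ ℤ/3 ⊕ ℤ/3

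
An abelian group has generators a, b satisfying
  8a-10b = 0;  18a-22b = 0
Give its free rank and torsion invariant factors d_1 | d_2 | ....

Answer: M ≅ ℤ/2 ⊕ ℤ/2

Derivation:
rank_ℚ(R)=2; free=2−2=0
SNF(R) diag = [2, 2] → torsion [2, 2]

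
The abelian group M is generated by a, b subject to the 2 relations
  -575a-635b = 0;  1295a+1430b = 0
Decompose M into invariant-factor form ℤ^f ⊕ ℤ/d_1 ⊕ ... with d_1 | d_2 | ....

rank_ℚ(R)=2; free=2−2=0
SNF(R) diag = [5, 15] → torsion [5, 15]

Answer: M ≅ ℤ/5 ⊕ ℤ/15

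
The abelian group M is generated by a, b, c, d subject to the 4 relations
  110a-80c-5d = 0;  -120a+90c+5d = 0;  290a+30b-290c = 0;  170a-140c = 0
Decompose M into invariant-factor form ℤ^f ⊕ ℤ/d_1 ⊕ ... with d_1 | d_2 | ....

rank_ℚ(R)=4; free=4−4=0
SNF(R) diag = [5, 10, 30, 30] → torsion [5, 10, 30, 30]

Answer: M ≅ ℤ/5 ⊕ ℤ/10 ⊕ ℤ/30 ⊕ ℤ/30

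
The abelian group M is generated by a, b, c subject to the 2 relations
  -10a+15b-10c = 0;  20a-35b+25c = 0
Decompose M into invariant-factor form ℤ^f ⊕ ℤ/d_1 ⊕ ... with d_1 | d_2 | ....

Answer: M ≅ ℤ^1 ⊕ ℤ/5 ⊕ ℤ/5

Derivation:
rank_ℚ(R)=2; free=3−2=1
SNF(R) diag = [5, 5] → torsion [5, 5]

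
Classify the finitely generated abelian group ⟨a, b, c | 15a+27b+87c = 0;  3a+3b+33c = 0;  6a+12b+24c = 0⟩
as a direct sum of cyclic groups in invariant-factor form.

rank_ℚ(R)=3; free=3−3=0
SNF(R) diag = [3, 6, 6] → torsion [3, 6, 6]

Answer: M ≅ ℤ/3 ⊕ ℤ/6 ⊕ ℤ/6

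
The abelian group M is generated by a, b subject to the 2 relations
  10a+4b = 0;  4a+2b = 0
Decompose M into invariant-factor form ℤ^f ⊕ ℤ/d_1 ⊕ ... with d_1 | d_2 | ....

rank_ℚ(R)=2; free=2−2=0
SNF(R) diag = [2, 2] → torsion [2, 2]

Answer: M ≅ ℤ/2 ⊕ ℤ/2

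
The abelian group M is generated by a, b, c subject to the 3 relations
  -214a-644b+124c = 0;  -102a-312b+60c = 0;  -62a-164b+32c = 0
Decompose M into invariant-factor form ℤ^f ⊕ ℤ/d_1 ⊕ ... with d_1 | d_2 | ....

Answer: M ≅ ℤ/2 ⊕ ℤ/4 ⊕ ℤ/12

Derivation:
rank_ℚ(R)=3; free=3−3=0
SNF(R) diag = [2, 4, 12] → torsion [2, 4, 12]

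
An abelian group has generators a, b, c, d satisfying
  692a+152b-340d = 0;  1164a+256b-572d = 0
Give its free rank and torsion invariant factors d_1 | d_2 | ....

rank_ℚ(R)=2; free=4−2=2
SNF(R) diag = [4, 8] → torsion [4, 8]

Answer: M ≅ ℤ^2 ⊕ ℤ/4 ⊕ ℤ/8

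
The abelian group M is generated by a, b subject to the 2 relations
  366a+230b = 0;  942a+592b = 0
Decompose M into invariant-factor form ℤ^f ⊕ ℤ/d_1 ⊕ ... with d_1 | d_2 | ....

rank_ℚ(R)=2; free=2−2=0
SNF(R) diag = [2, 6] → torsion [2, 6]

Answer: M ≅ ℤ/2 ⊕ ℤ/6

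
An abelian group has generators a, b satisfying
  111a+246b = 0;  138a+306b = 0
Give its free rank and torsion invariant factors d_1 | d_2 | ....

rank_ℚ(R)=2; free=2−2=0
SNF(R) diag = [3, 6] → torsion [3, 6]

Answer: M ≅ ℤ/3 ⊕ ℤ/6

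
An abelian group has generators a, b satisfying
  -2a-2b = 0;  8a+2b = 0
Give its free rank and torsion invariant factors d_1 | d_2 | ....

rank_ℚ(R)=2; free=2−2=0
SNF(R) diag = [2, 6] → torsion [2, 6]

Answer: M ≅ ℤ/2 ⊕ ℤ/6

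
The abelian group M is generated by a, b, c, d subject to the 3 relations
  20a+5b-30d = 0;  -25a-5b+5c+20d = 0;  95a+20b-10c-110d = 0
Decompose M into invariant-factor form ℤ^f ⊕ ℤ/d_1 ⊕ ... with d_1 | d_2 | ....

Answer: M ≅ ℤ^1 ⊕ ℤ/5 ⊕ ℤ/5 ⊕ ℤ/5

Derivation:
rank_ℚ(R)=3; free=4−3=1
SNF(R) diag = [5, 5, 5] → torsion [5, 5, 5]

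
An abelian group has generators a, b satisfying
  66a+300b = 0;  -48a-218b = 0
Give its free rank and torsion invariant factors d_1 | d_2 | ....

Answer: M ≅ ℤ/2 ⊕ ℤ/6

Derivation:
rank_ℚ(R)=2; free=2−2=0
SNF(R) diag = [2, 6] → torsion [2, 6]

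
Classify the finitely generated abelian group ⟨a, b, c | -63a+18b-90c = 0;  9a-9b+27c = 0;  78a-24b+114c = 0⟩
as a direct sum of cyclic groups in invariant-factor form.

rank_ℚ(R)=3; free=3−3=0
SNF(R) diag = [3, 9, 18] → torsion [3, 9, 18]

Answer: M ≅ ℤ/3 ⊕ ℤ/9 ⊕ ℤ/18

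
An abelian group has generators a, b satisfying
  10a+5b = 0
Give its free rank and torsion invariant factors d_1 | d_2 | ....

Answer: M ≅ ℤ^1 ⊕ ℤ/5

Derivation:
rank_ℚ(R)=1; free=2−1=1
SNF(R) diag = [5] → torsion [5]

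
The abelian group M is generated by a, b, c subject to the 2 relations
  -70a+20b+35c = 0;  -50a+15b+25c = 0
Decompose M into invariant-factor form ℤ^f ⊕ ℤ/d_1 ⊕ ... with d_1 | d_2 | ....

Answer: M ≅ ℤ^1 ⊕ ℤ/5 ⊕ ℤ/5

Derivation:
rank_ℚ(R)=2; free=3−2=1
SNF(R) diag = [5, 5] → torsion [5, 5]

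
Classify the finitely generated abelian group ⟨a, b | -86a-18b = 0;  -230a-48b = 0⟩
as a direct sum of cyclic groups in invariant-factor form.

rank_ℚ(R)=2; free=2−2=0
SNF(R) diag = [2, 6] → torsion [2, 6]

Answer: M ≅ ℤ/2 ⊕ ℤ/6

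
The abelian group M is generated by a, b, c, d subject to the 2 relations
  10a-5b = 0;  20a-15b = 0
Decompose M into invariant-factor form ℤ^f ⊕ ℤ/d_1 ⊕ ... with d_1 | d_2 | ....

rank_ℚ(R)=2; free=4−2=2
SNF(R) diag = [5, 10] → torsion [5, 10]

Answer: M ≅ ℤ^2 ⊕ ℤ/5 ⊕ ℤ/10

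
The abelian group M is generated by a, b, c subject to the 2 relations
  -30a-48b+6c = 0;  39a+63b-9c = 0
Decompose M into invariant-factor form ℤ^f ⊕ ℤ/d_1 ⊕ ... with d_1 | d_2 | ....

Answer: M ≅ ℤ^1 ⊕ ℤ/3 ⊕ ℤ/6

Derivation:
rank_ℚ(R)=2; free=3−2=1
SNF(R) diag = [3, 6] → torsion [3, 6]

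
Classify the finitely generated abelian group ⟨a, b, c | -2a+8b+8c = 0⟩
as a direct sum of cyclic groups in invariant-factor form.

rank_ℚ(R)=1; free=3−1=2
SNF(R) diag = [2] → torsion [2]

Answer: M ≅ ℤ^2 ⊕ ℤ/2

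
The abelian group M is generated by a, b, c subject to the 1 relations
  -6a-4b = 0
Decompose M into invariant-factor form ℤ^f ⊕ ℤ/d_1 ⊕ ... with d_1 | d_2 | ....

Answer: M ≅ ℤ^2 ⊕ ℤ/2

Derivation:
rank_ℚ(R)=1; free=3−1=2
SNF(R) diag = [2] → torsion [2]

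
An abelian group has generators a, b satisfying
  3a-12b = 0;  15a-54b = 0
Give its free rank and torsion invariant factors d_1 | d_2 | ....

rank_ℚ(R)=2; free=2−2=0
SNF(R) diag = [3, 6] → torsion [3, 6]

Answer: M ≅ ℤ/3 ⊕ ℤ/6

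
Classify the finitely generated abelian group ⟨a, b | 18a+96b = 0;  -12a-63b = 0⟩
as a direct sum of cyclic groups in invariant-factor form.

Answer: M ≅ ℤ/3 ⊕ ℤ/6

Derivation:
rank_ℚ(R)=2; free=2−2=0
SNF(R) diag = [3, 6] → torsion [3, 6]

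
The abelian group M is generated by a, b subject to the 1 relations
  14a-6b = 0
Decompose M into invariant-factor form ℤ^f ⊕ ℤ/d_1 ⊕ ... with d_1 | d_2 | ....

Answer: M ≅ ℤ^1 ⊕ ℤ/2

Derivation:
rank_ℚ(R)=1; free=2−1=1
SNF(R) diag = [2] → torsion [2]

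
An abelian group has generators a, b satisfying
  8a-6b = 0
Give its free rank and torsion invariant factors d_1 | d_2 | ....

Answer: M ≅ ℤ^1 ⊕ ℤ/2

Derivation:
rank_ℚ(R)=1; free=2−1=1
SNF(R) diag = [2] → torsion [2]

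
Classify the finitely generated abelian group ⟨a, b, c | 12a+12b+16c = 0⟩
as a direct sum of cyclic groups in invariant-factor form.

rank_ℚ(R)=1; free=3−1=2
SNF(R) diag = [4] → torsion [4]

Answer: M ≅ ℤ^2 ⊕ ℤ/4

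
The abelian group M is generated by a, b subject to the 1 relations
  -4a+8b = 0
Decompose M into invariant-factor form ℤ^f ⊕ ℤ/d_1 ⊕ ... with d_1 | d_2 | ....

Answer: M ≅ ℤ^1 ⊕ ℤ/4

Derivation:
rank_ℚ(R)=1; free=2−1=1
SNF(R) diag = [4] → torsion [4]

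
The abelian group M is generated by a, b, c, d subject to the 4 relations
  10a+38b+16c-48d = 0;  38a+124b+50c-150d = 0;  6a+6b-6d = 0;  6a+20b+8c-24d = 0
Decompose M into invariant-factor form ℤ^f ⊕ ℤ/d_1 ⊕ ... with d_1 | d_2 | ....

rank_ℚ(R)=4; free=4−4=0
SNF(R) diag = [2, 2, 6, 6] → torsion [2, 2, 6, 6]

Answer: M ≅ ℤ/2 ⊕ ℤ/2 ⊕ ℤ/6 ⊕ ℤ/6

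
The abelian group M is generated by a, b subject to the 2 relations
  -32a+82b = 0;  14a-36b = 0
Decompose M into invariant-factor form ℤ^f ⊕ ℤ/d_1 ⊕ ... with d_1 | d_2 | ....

rank_ℚ(R)=2; free=2−2=0
SNF(R) diag = [2, 2] → torsion [2, 2]

Answer: M ≅ ℤ/2 ⊕ ℤ/2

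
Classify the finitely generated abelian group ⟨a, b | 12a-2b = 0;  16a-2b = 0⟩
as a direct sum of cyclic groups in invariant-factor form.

rank_ℚ(R)=2; free=2−2=0
SNF(R) diag = [2, 4] → torsion [2, 4]

Answer: M ≅ ℤ/2 ⊕ ℤ/4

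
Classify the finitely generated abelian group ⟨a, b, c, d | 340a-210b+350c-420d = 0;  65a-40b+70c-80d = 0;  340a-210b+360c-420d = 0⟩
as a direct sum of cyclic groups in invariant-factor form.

rank_ℚ(R)=3; free=4−3=1
SNF(R) diag = [5, 10, 10] → torsion [5, 10, 10]

Answer: M ≅ ℤ^1 ⊕ ℤ/5 ⊕ ℤ/10 ⊕ ℤ/10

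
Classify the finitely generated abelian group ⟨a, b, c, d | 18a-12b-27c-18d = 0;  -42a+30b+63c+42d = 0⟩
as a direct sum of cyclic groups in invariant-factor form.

Answer: M ≅ ℤ^2 ⊕ ℤ/3 ⊕ ℤ/6

Derivation:
rank_ℚ(R)=2; free=4−2=2
SNF(R) diag = [3, 6] → torsion [3, 6]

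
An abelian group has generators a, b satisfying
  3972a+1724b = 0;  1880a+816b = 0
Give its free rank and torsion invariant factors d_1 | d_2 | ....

Answer: M ≅ ℤ/4 ⊕ ℤ/8

Derivation:
rank_ℚ(R)=2; free=2−2=0
SNF(R) diag = [4, 8] → torsion [4, 8]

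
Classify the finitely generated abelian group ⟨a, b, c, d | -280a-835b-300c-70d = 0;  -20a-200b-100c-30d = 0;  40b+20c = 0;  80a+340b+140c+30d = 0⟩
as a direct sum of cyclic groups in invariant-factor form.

Answer: M ≅ ℤ/5 ⊕ ℤ/10 ⊕ ℤ/20 ⊕ ℤ/60

Derivation:
rank_ℚ(R)=4; free=4−4=0
SNF(R) diag = [5, 10, 20, 60] → torsion [5, 10, 20, 60]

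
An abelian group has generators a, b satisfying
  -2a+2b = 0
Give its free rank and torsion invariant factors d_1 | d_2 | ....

rank_ℚ(R)=1; free=2−1=1
SNF(R) diag = [2] → torsion [2]

Answer: M ≅ ℤ^1 ⊕ ℤ/2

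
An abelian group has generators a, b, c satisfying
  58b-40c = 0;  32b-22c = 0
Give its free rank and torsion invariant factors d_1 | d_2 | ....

Answer: M ≅ ℤ^1 ⊕ ℤ/2 ⊕ ℤ/2

Derivation:
rank_ℚ(R)=2; free=3−2=1
SNF(R) diag = [2, 2] → torsion [2, 2]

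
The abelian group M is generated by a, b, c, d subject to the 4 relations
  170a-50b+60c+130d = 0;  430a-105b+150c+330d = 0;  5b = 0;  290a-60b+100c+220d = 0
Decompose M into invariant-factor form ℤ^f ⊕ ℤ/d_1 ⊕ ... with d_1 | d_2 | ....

Answer: M ≅ ℤ/5 ⊕ ℤ/10 ⊕ ℤ/10 ⊕ ℤ/10

Derivation:
rank_ℚ(R)=4; free=4−4=0
SNF(R) diag = [5, 10, 10, 10] → torsion [5, 10, 10, 10]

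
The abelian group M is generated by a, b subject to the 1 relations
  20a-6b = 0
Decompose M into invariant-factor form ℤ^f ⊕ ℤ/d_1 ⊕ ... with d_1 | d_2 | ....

Answer: M ≅ ℤ^1 ⊕ ℤ/2

Derivation:
rank_ℚ(R)=1; free=2−1=1
SNF(R) diag = [2] → torsion [2]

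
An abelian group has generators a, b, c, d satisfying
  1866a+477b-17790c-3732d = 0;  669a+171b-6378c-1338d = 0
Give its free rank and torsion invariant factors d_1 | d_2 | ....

rank_ℚ(R)=2; free=4−2=2
SNF(R) diag = [3, 9] → torsion [3, 9]

Answer: M ≅ ℤ^2 ⊕ ℤ/3 ⊕ ℤ/9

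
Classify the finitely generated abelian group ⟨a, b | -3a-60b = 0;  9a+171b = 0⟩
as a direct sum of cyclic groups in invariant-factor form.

Answer: M ≅ ℤ/3 ⊕ ℤ/9

Derivation:
rank_ℚ(R)=2; free=2−2=0
SNF(R) diag = [3, 9] → torsion [3, 9]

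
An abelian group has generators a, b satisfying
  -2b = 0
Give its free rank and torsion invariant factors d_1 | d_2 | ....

rank_ℚ(R)=1; free=2−1=1
SNF(R) diag = [2] → torsion [2]

Answer: M ≅ ℤ^1 ⊕ ℤ/2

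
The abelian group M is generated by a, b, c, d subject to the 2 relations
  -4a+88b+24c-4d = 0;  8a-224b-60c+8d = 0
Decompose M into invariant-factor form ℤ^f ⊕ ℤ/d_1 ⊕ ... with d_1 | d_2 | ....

rank_ℚ(R)=2; free=4−2=2
SNF(R) diag = [4, 12] → torsion [4, 12]

Answer: M ≅ ℤ^2 ⊕ ℤ/4 ⊕ ℤ/12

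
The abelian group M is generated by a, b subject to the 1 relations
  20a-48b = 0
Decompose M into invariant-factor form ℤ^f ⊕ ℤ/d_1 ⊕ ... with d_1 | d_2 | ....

rank_ℚ(R)=1; free=2−1=1
SNF(R) diag = [4] → torsion [4]

Answer: M ≅ ℤ^1 ⊕ ℤ/4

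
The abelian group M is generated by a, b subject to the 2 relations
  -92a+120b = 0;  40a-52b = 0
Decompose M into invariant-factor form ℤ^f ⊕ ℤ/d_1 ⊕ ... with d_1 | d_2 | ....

Answer: M ≅ ℤ/4 ⊕ ℤ/4

Derivation:
rank_ℚ(R)=2; free=2−2=0
SNF(R) diag = [4, 4] → torsion [4, 4]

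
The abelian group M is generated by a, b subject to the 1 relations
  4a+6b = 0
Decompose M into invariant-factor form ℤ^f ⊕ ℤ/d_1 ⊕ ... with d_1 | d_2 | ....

rank_ℚ(R)=1; free=2−1=1
SNF(R) diag = [2] → torsion [2]

Answer: M ≅ ℤ^1 ⊕ ℤ/2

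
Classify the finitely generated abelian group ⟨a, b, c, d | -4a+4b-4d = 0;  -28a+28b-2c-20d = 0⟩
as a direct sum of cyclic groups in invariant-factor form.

Answer: M ≅ ℤ^2 ⊕ ℤ/2 ⊕ ℤ/4

Derivation:
rank_ℚ(R)=2; free=4−2=2
SNF(R) diag = [2, 4] → torsion [2, 4]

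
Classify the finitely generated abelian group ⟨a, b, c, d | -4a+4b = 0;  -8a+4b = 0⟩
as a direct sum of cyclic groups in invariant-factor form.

Answer: M ≅ ℤ^2 ⊕ ℤ/4 ⊕ ℤ/4

Derivation:
rank_ℚ(R)=2; free=4−2=2
SNF(R) diag = [4, 4] → torsion [4, 4]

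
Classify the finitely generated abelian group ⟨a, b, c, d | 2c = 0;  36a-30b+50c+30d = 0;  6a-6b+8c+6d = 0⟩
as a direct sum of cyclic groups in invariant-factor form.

rank_ℚ(R)=3; free=4−3=1
SNF(R) diag = [2, 6, 6] → torsion [2, 6, 6]

Answer: M ≅ ℤ^1 ⊕ ℤ/2 ⊕ ℤ/6 ⊕ ℤ/6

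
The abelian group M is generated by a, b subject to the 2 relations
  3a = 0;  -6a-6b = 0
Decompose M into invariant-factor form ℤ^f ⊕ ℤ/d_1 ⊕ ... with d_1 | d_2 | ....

Answer: M ≅ ℤ/3 ⊕ ℤ/6

Derivation:
rank_ℚ(R)=2; free=2−2=0
SNF(R) diag = [3, 6] → torsion [3, 6]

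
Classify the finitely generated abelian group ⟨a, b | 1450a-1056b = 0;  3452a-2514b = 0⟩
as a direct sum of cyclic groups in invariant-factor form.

Answer: M ≅ ℤ/2 ⊕ ℤ/6

Derivation:
rank_ℚ(R)=2; free=2−2=0
SNF(R) diag = [2, 6] → torsion [2, 6]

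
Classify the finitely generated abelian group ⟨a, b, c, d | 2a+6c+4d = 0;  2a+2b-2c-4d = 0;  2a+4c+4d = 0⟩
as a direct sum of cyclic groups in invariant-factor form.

rank_ℚ(R)=3; free=4−3=1
SNF(R) diag = [2, 2, 2] → torsion [2, 2, 2]

Answer: M ≅ ℤ^1 ⊕ ℤ/2 ⊕ ℤ/2 ⊕ ℤ/2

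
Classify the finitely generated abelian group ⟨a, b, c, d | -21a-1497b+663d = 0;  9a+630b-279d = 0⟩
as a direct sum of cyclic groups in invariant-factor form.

rank_ℚ(R)=2; free=4−2=2
SNF(R) diag = [3, 9] → torsion [3, 9]

Answer: M ≅ ℤ^2 ⊕ ℤ/3 ⊕ ℤ/9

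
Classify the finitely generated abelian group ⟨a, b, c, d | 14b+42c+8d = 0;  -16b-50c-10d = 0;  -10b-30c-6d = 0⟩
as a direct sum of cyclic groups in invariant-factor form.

Answer: M ≅ ℤ^1 ⊕ ℤ/2 ⊕ ℤ/2 ⊕ ℤ/2

Derivation:
rank_ℚ(R)=3; free=4−3=1
SNF(R) diag = [2, 2, 2] → torsion [2, 2, 2]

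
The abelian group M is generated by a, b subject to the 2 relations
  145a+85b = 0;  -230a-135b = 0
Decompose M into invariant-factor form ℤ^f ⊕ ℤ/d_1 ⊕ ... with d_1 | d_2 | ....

rank_ℚ(R)=2; free=2−2=0
SNF(R) diag = [5, 5] → torsion [5, 5]

Answer: M ≅ ℤ/5 ⊕ ℤ/5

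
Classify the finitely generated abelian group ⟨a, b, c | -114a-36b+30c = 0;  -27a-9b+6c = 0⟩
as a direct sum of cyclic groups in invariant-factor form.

Answer: M ≅ ℤ^1 ⊕ ℤ/3 ⊕ ℤ/6

Derivation:
rank_ℚ(R)=2; free=3−2=1
SNF(R) diag = [3, 6] → torsion [3, 6]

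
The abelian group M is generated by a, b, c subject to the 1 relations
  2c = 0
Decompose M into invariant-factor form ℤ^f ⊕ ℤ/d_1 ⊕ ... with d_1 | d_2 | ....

Answer: M ≅ ℤ^2 ⊕ ℤ/2

Derivation:
rank_ℚ(R)=1; free=3−1=2
SNF(R) diag = [2] → torsion [2]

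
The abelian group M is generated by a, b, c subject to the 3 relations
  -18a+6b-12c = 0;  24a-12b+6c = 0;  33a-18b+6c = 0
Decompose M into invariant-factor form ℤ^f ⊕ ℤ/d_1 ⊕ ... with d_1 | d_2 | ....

Answer: M ≅ ℤ/3 ⊕ ℤ/6 ⊕ ℤ/6

Derivation:
rank_ℚ(R)=3; free=3−3=0
SNF(R) diag = [3, 6, 6] → torsion [3, 6, 6]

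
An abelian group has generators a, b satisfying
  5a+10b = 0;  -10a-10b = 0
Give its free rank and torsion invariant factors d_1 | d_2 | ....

rank_ℚ(R)=2; free=2−2=0
SNF(R) diag = [5, 10] → torsion [5, 10]

Answer: M ≅ ℤ/5 ⊕ ℤ/10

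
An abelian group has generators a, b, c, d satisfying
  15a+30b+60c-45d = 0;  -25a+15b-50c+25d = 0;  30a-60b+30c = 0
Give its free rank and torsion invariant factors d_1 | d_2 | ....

rank_ℚ(R)=3; free=4−3=1
SNF(R) diag = [5, 15, 30] → torsion [5, 15, 30]

Answer: M ≅ ℤ^1 ⊕ ℤ/5 ⊕ ℤ/15 ⊕ ℤ/30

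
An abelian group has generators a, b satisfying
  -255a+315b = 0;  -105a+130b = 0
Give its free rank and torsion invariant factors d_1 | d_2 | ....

rank_ℚ(R)=2; free=2−2=0
SNF(R) diag = [5, 15] → torsion [5, 15]

Answer: M ≅ ℤ/5 ⊕ ℤ/15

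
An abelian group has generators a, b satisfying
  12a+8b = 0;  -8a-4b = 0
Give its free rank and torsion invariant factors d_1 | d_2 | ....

Answer: M ≅ ℤ/4 ⊕ ℤ/4

Derivation:
rank_ℚ(R)=2; free=2−2=0
SNF(R) diag = [4, 4] → torsion [4, 4]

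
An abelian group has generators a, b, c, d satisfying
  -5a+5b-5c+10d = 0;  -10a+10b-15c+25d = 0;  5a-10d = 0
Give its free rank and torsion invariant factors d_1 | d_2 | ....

rank_ℚ(R)=3; free=4−3=1
SNF(R) diag = [5, 5, 5] → torsion [5, 5, 5]

Answer: M ≅ ℤ^1 ⊕ ℤ/5 ⊕ ℤ/5 ⊕ ℤ/5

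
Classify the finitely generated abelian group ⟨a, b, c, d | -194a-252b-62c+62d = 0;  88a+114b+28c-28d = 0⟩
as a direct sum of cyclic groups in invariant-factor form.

rank_ℚ(R)=2; free=4−2=2
SNF(R) diag = [2, 6] → torsion [2, 6]

Answer: M ≅ ℤ^2 ⊕ ℤ/2 ⊕ ℤ/6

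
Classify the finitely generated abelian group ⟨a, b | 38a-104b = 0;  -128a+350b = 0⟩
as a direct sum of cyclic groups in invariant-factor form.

Answer: M ≅ ℤ/2 ⊕ ℤ/6

Derivation:
rank_ℚ(R)=2; free=2−2=0
SNF(R) diag = [2, 6] → torsion [2, 6]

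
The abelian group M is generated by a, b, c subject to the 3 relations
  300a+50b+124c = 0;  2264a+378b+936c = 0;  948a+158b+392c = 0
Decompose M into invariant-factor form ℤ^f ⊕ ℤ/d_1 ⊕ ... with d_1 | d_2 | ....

rank_ℚ(R)=3; free=3−3=0
SNF(R) diag = [2, 4, 4] → torsion [2, 4, 4]

Answer: M ≅ ℤ/2 ⊕ ℤ/4 ⊕ ℤ/4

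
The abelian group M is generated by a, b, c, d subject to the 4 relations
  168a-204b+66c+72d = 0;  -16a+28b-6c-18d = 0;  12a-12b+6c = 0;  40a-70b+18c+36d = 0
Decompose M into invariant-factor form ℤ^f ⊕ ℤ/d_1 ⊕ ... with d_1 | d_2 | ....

rank_ℚ(R)=4; free=4−4=0
SNF(R) diag = [2, 6, 18, 36] → torsion [2, 6, 18, 36]

Answer: M ≅ ℤ/2 ⊕ ℤ/6 ⊕ ℤ/18 ⊕ ℤ/36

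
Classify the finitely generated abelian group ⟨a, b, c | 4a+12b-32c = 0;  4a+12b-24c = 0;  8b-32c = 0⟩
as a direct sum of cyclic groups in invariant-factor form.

Answer: M ≅ ℤ/4 ⊕ ℤ/8 ⊕ ℤ/8

Derivation:
rank_ℚ(R)=3; free=3−3=0
SNF(R) diag = [4, 8, 8] → torsion [4, 8, 8]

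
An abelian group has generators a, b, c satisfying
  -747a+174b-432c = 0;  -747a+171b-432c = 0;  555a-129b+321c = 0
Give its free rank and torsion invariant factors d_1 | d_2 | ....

rank_ℚ(R)=3; free=3−3=0
SNF(R) diag = [3, 3, 9] → torsion [3, 3, 9]

Answer: M ≅ ℤ/3 ⊕ ℤ/3 ⊕ ℤ/9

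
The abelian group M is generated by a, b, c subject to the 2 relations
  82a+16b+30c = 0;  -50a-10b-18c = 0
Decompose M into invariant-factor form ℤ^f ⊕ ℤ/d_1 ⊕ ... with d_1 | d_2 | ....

Answer: M ≅ ℤ^1 ⊕ ℤ/2 ⊕ ℤ/2

Derivation:
rank_ℚ(R)=2; free=3−2=1
SNF(R) diag = [2, 2] → torsion [2, 2]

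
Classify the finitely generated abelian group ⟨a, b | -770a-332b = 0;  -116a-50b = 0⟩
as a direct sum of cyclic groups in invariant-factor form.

rank_ℚ(R)=2; free=2−2=0
SNF(R) diag = [2, 6] → torsion [2, 6]

Answer: M ≅ ℤ/2 ⊕ ℤ/6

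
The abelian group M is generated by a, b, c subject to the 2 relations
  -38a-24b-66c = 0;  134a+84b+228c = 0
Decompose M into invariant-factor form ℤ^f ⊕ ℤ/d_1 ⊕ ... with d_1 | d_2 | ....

rank_ℚ(R)=2; free=3−2=1
SNF(R) diag = [2, 6] → torsion [2, 6]

Answer: M ≅ ℤ^1 ⊕ ℤ/2 ⊕ ℤ/6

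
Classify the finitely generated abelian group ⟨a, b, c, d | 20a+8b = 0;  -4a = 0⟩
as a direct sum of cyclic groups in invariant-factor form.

rank_ℚ(R)=2; free=4−2=2
SNF(R) diag = [4, 8] → torsion [4, 8]

Answer: M ≅ ℤ^2 ⊕ ℤ/4 ⊕ ℤ/8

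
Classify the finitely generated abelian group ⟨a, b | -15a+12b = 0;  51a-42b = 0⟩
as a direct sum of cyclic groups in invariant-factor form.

Answer: M ≅ ℤ/3 ⊕ ℤ/6

Derivation:
rank_ℚ(R)=2; free=2−2=0
SNF(R) diag = [3, 6] → torsion [3, 6]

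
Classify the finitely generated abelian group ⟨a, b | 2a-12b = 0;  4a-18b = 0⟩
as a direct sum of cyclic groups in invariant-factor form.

rank_ℚ(R)=2; free=2−2=0
SNF(R) diag = [2, 6] → torsion [2, 6]

Answer: M ≅ ℤ/2 ⊕ ℤ/6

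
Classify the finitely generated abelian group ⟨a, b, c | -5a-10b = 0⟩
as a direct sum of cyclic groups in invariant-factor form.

rank_ℚ(R)=1; free=3−1=2
SNF(R) diag = [5] → torsion [5]

Answer: M ≅ ℤ^2 ⊕ ℤ/5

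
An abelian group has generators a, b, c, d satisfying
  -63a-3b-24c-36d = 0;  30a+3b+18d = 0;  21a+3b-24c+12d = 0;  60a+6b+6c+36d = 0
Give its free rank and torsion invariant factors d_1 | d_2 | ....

rank_ℚ(R)=4; free=4−4=0
SNF(R) diag = [3, 3, 6, 12] → torsion [3, 3, 6, 12]

Answer: M ≅ ℤ/3 ⊕ ℤ/3 ⊕ ℤ/6 ⊕ ℤ/12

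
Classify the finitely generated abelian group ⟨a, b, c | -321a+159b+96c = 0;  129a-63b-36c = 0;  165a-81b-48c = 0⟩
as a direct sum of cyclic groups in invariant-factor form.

rank_ℚ(R)=3; free=3−3=0
SNF(R) diag = [3, 6, 12] → torsion [3, 6, 12]

Answer: M ≅ ℤ/3 ⊕ ℤ/6 ⊕ ℤ/12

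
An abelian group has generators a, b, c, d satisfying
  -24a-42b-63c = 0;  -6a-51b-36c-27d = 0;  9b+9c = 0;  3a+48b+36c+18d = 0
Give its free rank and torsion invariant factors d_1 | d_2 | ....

rank_ℚ(R)=4; free=4−4=0
SNF(R) diag = [3, 9, 9, 27] → torsion [3, 9, 9, 27]

Answer: M ≅ ℤ/3 ⊕ ℤ/9 ⊕ ℤ/9 ⊕ ℤ/27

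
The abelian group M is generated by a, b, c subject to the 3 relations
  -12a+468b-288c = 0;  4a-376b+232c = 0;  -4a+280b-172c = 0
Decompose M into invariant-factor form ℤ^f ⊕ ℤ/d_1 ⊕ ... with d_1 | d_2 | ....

Answer: M ≅ ℤ/4 ⊕ ℤ/12 ⊕ ℤ/36

Derivation:
rank_ℚ(R)=3; free=3−3=0
SNF(R) diag = [4, 12, 36] → torsion [4, 12, 36]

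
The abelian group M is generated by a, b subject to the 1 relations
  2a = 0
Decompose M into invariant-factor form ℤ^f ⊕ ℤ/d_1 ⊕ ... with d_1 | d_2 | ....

rank_ℚ(R)=1; free=2−1=1
SNF(R) diag = [2] → torsion [2]

Answer: M ≅ ℤ^1 ⊕ ℤ/2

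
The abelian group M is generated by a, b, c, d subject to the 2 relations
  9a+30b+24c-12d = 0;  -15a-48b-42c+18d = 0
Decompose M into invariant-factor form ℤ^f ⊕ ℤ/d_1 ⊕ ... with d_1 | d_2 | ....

rank_ℚ(R)=2; free=4−2=2
SNF(R) diag = [3, 6] → torsion [3, 6]

Answer: M ≅ ℤ^2 ⊕ ℤ/3 ⊕ ℤ/6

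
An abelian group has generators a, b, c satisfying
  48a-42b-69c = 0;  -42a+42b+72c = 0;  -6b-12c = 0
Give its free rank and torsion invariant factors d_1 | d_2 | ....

Answer: M ≅ ℤ/3 ⊕ ℤ/6 ⊕ ℤ/18

Derivation:
rank_ℚ(R)=3; free=3−3=0
SNF(R) diag = [3, 6, 18] → torsion [3, 6, 18]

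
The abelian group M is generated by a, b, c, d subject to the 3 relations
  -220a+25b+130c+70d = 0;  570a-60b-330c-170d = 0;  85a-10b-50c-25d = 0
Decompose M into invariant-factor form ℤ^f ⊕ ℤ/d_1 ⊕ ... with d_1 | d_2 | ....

Answer: M ≅ ℤ^1 ⊕ ℤ/5 ⊕ ℤ/5 ⊕ ℤ/10

Derivation:
rank_ℚ(R)=3; free=4−3=1
SNF(R) diag = [5, 5, 10] → torsion [5, 5, 10]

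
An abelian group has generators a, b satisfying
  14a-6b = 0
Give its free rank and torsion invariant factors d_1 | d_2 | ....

Answer: M ≅ ℤ^1 ⊕ ℤ/2

Derivation:
rank_ℚ(R)=1; free=2−1=1
SNF(R) diag = [2] → torsion [2]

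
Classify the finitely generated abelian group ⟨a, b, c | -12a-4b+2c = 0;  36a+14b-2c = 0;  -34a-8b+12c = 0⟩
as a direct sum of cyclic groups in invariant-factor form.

Answer: M ≅ ℤ/2 ⊕ ℤ/2 ⊕ ℤ/2

Derivation:
rank_ℚ(R)=3; free=3−3=0
SNF(R) diag = [2, 2, 2] → torsion [2, 2, 2]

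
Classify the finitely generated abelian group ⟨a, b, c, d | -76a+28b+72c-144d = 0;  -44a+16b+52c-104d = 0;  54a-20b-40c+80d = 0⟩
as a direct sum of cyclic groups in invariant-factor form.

rank_ℚ(R)=3; free=4−3=1
SNF(R) diag = [2, 4, 12] → torsion [2, 4, 12]

Answer: M ≅ ℤ^1 ⊕ ℤ/2 ⊕ ℤ/4 ⊕ ℤ/12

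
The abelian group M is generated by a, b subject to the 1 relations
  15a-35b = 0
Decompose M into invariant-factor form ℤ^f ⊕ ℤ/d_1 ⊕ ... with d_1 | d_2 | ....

rank_ℚ(R)=1; free=2−1=1
SNF(R) diag = [5] → torsion [5]

Answer: M ≅ ℤ^1 ⊕ ℤ/5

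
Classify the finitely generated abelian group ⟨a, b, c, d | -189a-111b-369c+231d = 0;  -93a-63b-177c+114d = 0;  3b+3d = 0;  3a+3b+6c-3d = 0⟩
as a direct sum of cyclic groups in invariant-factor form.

rank_ℚ(R)=4; free=4−4=0
SNF(R) diag = [3, 3, 9, 27] → torsion [3, 3, 9, 27]

Answer: M ≅ ℤ/3 ⊕ ℤ/3 ⊕ ℤ/9 ⊕ ℤ/27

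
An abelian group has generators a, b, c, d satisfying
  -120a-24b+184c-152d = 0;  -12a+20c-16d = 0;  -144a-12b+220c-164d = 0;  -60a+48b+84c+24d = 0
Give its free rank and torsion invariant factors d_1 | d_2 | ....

rank_ℚ(R)=4; free=4−4=0
SNF(R) diag = [4, 12, 24, 72] → torsion [4, 12, 24, 72]

Answer: M ≅ ℤ/4 ⊕ ℤ/12 ⊕ ℤ/24 ⊕ ℤ/72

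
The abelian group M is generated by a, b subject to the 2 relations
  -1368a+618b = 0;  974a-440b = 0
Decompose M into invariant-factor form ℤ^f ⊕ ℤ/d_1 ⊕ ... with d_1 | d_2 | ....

rank_ℚ(R)=2; free=2−2=0
SNF(R) diag = [2, 6] → torsion [2, 6]

Answer: M ≅ ℤ/2 ⊕ ℤ/6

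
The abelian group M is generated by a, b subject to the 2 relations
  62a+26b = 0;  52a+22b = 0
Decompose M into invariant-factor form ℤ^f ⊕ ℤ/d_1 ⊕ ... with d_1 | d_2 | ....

Answer: M ≅ ℤ/2 ⊕ ℤ/6

Derivation:
rank_ℚ(R)=2; free=2−2=0
SNF(R) diag = [2, 6] → torsion [2, 6]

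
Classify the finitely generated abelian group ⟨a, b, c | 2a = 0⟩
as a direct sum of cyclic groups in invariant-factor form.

rank_ℚ(R)=1; free=3−1=2
SNF(R) diag = [2] → torsion [2]

Answer: M ≅ ℤ^2 ⊕ ℤ/2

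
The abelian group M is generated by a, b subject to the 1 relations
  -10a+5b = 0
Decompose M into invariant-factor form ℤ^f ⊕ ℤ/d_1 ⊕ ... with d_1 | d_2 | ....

rank_ℚ(R)=1; free=2−1=1
SNF(R) diag = [5] → torsion [5]

Answer: M ≅ ℤ^1 ⊕ ℤ/5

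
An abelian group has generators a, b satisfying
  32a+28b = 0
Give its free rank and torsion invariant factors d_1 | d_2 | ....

rank_ℚ(R)=1; free=2−1=1
SNF(R) diag = [4] → torsion [4]

Answer: M ≅ ℤ^1 ⊕ ℤ/4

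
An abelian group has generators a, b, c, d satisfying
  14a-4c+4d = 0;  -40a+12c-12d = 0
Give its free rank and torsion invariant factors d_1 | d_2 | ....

rank_ℚ(R)=2; free=4−2=2
SNF(R) diag = [2, 4] → torsion [2, 4]

Answer: M ≅ ℤ^2 ⊕ ℤ/2 ⊕ ℤ/4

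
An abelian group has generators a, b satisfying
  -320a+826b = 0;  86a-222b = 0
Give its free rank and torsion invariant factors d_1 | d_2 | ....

Answer: M ≅ ℤ/2 ⊕ ℤ/2

Derivation:
rank_ℚ(R)=2; free=2−2=0
SNF(R) diag = [2, 2] → torsion [2, 2]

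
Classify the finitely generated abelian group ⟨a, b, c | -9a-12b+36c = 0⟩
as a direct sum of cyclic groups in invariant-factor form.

rank_ℚ(R)=1; free=3−1=2
SNF(R) diag = [3] → torsion [3]

Answer: M ≅ ℤ^2 ⊕ ℤ/3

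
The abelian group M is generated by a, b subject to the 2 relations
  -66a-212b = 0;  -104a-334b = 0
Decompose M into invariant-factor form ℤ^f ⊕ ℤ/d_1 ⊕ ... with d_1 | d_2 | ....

rank_ℚ(R)=2; free=2−2=0
SNF(R) diag = [2, 2] → torsion [2, 2]

Answer: M ≅ ℤ/2 ⊕ ℤ/2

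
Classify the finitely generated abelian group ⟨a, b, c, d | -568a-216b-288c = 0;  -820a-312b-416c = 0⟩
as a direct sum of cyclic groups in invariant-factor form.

rank_ℚ(R)=2; free=4−2=2
SNF(R) diag = [4, 8] → torsion [4, 8]

Answer: M ≅ ℤ^2 ⊕ ℤ/4 ⊕ ℤ/8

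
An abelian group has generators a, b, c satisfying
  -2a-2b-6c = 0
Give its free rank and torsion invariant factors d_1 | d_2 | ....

Answer: M ≅ ℤ^2 ⊕ ℤ/2

Derivation:
rank_ℚ(R)=1; free=3−1=2
SNF(R) diag = [2] → torsion [2]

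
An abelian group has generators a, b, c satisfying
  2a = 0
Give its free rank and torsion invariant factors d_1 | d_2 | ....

rank_ℚ(R)=1; free=3−1=2
SNF(R) diag = [2] → torsion [2]

Answer: M ≅ ℤ^2 ⊕ ℤ/2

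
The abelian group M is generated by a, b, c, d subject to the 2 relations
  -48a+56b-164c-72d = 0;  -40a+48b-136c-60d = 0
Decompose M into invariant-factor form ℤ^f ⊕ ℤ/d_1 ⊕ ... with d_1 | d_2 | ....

Answer: M ≅ ℤ^2 ⊕ ℤ/4 ⊕ ℤ/4

Derivation:
rank_ℚ(R)=2; free=4−2=2
SNF(R) diag = [4, 4] → torsion [4, 4]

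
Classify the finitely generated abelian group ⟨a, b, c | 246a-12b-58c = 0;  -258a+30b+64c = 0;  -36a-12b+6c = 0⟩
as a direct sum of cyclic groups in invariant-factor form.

Answer: M ≅ ℤ/2 ⊕ ℤ/6 ⊕ ℤ/6

Derivation:
rank_ℚ(R)=3; free=3−3=0
SNF(R) diag = [2, 6, 6] → torsion [2, 6, 6]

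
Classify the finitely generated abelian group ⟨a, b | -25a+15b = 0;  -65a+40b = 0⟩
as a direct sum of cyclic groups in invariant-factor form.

Answer: M ≅ ℤ/5 ⊕ ℤ/5

Derivation:
rank_ℚ(R)=2; free=2−2=0
SNF(R) diag = [5, 5] → torsion [5, 5]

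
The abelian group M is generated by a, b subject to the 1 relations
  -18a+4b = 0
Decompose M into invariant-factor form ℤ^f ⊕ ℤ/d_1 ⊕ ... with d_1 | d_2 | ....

rank_ℚ(R)=1; free=2−1=1
SNF(R) diag = [2] → torsion [2]

Answer: M ≅ ℤ^1 ⊕ ℤ/2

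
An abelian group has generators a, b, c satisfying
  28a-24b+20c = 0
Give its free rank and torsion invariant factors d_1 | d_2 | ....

rank_ℚ(R)=1; free=3−1=2
SNF(R) diag = [4] → torsion [4]

Answer: M ≅ ℤ^2 ⊕ ℤ/4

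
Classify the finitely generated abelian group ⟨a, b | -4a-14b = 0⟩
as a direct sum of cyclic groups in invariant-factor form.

rank_ℚ(R)=1; free=2−1=1
SNF(R) diag = [2] → torsion [2]

Answer: M ≅ ℤ^1 ⊕ ℤ/2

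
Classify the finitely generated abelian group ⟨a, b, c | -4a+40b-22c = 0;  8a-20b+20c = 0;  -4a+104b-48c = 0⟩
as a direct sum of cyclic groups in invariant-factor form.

Answer: M ≅ ℤ/2 ⊕ ℤ/4 ⊕ ℤ/12

Derivation:
rank_ℚ(R)=3; free=3−3=0
SNF(R) diag = [2, 4, 12] → torsion [2, 4, 12]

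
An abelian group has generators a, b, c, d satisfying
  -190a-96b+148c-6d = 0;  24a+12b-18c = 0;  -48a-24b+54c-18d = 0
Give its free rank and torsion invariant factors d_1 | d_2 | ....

rank_ℚ(R)=3; free=4−3=1
SNF(R) diag = [2, 6, 18] → torsion [2, 6, 18]

Answer: M ≅ ℤ^1 ⊕ ℤ/2 ⊕ ℤ/6 ⊕ ℤ/18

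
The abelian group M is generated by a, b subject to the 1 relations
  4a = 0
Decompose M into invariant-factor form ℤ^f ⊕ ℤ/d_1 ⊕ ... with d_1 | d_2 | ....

Answer: M ≅ ℤ^1 ⊕ ℤ/4

Derivation:
rank_ℚ(R)=1; free=2−1=1
SNF(R) diag = [4] → torsion [4]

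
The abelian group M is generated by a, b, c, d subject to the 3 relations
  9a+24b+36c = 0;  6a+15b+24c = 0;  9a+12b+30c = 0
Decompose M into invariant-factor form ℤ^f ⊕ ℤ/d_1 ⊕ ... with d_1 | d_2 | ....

Answer: M ≅ ℤ^1 ⊕ ℤ/3 ⊕ ℤ/3 ⊕ ℤ/6

Derivation:
rank_ℚ(R)=3; free=4−3=1
SNF(R) diag = [3, 3, 6] → torsion [3, 3, 6]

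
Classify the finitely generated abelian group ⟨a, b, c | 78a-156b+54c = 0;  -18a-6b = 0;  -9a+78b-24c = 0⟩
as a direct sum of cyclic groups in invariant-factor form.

Answer: M ≅ ℤ/3 ⊕ ℤ/6 ⊕ ℤ/6

Derivation:
rank_ℚ(R)=3; free=3−3=0
SNF(R) diag = [3, 6, 6] → torsion [3, 6, 6]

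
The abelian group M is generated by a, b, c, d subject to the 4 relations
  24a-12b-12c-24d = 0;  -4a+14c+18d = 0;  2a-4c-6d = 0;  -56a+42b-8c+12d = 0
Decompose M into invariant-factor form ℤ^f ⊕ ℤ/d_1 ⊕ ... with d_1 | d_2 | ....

Answer: M ≅ ℤ/2 ⊕ ℤ/6 ⊕ ℤ/6 ⊕ ℤ/12

Derivation:
rank_ℚ(R)=4; free=4−4=0
SNF(R) diag = [2, 6, 6, 12] → torsion [2, 6, 6, 12]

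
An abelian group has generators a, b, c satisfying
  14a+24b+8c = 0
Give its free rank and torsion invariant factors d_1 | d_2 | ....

Answer: M ≅ ℤ^2 ⊕ ℤ/2

Derivation:
rank_ℚ(R)=1; free=3−1=2
SNF(R) diag = [2] → torsion [2]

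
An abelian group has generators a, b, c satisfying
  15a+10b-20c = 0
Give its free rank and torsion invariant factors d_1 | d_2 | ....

rank_ℚ(R)=1; free=3−1=2
SNF(R) diag = [5] → torsion [5]

Answer: M ≅ ℤ^2 ⊕ ℤ/5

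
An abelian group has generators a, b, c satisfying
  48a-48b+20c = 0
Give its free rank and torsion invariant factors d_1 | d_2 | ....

Answer: M ≅ ℤ^2 ⊕ ℤ/4

Derivation:
rank_ℚ(R)=1; free=3−1=2
SNF(R) diag = [4] → torsion [4]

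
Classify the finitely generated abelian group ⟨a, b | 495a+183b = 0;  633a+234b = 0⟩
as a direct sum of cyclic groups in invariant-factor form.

rank_ℚ(R)=2; free=2−2=0
SNF(R) diag = [3, 3] → torsion [3, 3]

Answer: M ≅ ℤ/3 ⊕ ℤ/3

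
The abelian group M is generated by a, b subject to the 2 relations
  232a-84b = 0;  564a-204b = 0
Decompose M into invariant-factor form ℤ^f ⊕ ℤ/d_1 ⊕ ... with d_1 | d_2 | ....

Answer: M ≅ ℤ/4 ⊕ ℤ/12

Derivation:
rank_ℚ(R)=2; free=2−2=0
SNF(R) diag = [4, 12] → torsion [4, 12]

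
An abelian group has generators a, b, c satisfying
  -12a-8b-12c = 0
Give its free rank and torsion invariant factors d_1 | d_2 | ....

Answer: M ≅ ℤ^2 ⊕ ℤ/4

Derivation:
rank_ℚ(R)=1; free=3−1=2
SNF(R) diag = [4] → torsion [4]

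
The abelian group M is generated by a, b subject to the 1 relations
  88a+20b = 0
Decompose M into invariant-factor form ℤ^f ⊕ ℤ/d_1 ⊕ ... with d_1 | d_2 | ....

rank_ℚ(R)=1; free=2−1=1
SNF(R) diag = [4] → torsion [4]

Answer: M ≅ ℤ^1 ⊕ ℤ/4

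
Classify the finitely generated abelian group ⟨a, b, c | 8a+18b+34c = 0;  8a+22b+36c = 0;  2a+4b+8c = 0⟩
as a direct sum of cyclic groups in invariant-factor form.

Answer: M ≅ ℤ/2 ⊕ ℤ/2 ⊕ ℤ/2

Derivation:
rank_ℚ(R)=3; free=3−3=0
SNF(R) diag = [2, 2, 2] → torsion [2, 2, 2]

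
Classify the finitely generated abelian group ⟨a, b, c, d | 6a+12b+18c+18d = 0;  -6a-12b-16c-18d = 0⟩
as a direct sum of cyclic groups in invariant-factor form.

Answer: M ≅ ℤ^2 ⊕ ℤ/2 ⊕ ℤ/6

Derivation:
rank_ℚ(R)=2; free=4−2=2
SNF(R) diag = [2, 6] → torsion [2, 6]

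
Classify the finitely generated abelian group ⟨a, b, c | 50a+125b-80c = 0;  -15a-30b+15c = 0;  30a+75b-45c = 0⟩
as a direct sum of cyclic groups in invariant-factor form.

rank_ℚ(R)=3; free=3−3=0
SNF(R) diag = [5, 15, 15] → torsion [5, 15, 15]

Answer: M ≅ ℤ/5 ⊕ ℤ/15 ⊕ ℤ/15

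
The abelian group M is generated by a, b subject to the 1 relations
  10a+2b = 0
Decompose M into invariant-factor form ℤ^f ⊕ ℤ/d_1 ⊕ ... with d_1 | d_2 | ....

Answer: M ≅ ℤ^1 ⊕ ℤ/2

Derivation:
rank_ℚ(R)=1; free=2−1=1
SNF(R) diag = [2] → torsion [2]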